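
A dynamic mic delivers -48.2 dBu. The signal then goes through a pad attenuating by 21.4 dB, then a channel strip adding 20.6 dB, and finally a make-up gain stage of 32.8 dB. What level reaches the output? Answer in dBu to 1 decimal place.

-16.2 dBu

Gain stages sum in dB:
-48.2 − 21.4 + 20.6 + 32.8 = -16.2 dBu.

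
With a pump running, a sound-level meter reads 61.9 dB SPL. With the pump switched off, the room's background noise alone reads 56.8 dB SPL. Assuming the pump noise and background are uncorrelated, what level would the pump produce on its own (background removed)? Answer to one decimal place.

60.3 dB SPL

Subtract intensities: L_src = 10·log₁₀(10^(L_total/10) − 10^(L_bg/10)).
L_src = 10·log₁₀(10^(61.9/10) − 10^(56.8/10)) = 10·log₁₀(1070000) = 60.3 dB SPL.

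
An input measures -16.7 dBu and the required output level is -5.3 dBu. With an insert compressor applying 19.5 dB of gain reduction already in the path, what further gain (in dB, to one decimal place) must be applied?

30.9 dB

The required make-up gain is the shortfall in the dB sum.
G = -5.3 − (-16.7) + 19.5 = 30.9 dB.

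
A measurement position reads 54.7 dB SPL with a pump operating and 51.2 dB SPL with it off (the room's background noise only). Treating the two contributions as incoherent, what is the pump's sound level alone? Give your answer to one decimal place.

Remove the background by subtracting linear intensities:
L_src = 10·log₁₀(10^(54.7/10) − 10^(51.2/10)) = 10·log₁₀(163300) = 52.1 dB SPL.

52.1 dB SPL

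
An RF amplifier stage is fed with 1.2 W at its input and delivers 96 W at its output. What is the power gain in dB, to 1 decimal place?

Power ratio → dB uses the 10·log₁₀ form:
10·log₁₀(96/1.2) = 10·log₁₀(80.00) = 19.0 dB.

19.0 dB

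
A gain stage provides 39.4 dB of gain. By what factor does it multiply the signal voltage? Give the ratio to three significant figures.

Voltage ratio = 10^(dB/20).
10^(39.4/20) = 10^(1.970) = 93.3.

93.3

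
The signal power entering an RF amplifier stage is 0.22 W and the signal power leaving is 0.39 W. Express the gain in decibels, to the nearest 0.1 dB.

2.5 dB

Power is a power quantity, so gain = 10·log₁₀(P_out/P_in).
10·log₁₀(0.39/0.22) = 10·log₁₀(1.773) = 2.5 dB.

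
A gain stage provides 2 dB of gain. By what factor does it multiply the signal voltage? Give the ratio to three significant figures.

Voltage ratio = 10^(dB/20).
10^(2/20) = 10^(0.1000) = 1.26.

1.26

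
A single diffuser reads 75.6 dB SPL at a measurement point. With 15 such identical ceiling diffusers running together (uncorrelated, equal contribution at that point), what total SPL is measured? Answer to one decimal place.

15 equal incoherent sources raise the level by 10·log₁₀(15) = 11.76 dB.
L_total = 75.6 + 11.76 = 87.4 dB SPL.

87.4 dB SPL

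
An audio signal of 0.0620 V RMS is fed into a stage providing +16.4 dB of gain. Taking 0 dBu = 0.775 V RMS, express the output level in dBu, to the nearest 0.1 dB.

Input level: 20·log₁₀(0.0620/0.775) = -21.94 dBu.
Output: -21.94 + 16.4 = -5.5 dBu.

-5.5 dBu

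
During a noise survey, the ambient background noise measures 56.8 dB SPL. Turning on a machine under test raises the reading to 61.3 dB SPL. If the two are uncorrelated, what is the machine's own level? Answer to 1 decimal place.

59.4 dB SPL

Background correction is a power subtraction:
L_src = 10·log₁₀(10^(61.3/10) − 10^(56.8/10)) = 10·log₁₀(870300) = 59.4 dB SPL.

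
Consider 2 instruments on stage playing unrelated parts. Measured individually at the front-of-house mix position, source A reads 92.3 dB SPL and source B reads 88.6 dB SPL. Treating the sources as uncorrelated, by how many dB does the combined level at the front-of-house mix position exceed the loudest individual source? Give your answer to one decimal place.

Incoherent sources sum as intensities:
L_total = 10·log₁₀(10^(92.3/10) + 10^(88.6/10)) = 93.84 dB SPL.
Excess over the loudest (92.3 dB): 93.84 − 92.3 = 1.5 dB.

1.5 dB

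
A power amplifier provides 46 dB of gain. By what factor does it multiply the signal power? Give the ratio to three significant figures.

Power ratio = 10^(dB/10).
10^(46/10) = 10^(4.600) = 39800.

39800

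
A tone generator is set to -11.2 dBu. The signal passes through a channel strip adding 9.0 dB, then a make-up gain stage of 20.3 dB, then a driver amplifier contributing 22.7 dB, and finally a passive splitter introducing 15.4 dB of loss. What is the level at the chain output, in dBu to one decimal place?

+25.4 dBu

Gain stages sum in dB:
-11.2 + 9.0 + 20.3 + 22.7 − 15.4 = +25.4 dBu.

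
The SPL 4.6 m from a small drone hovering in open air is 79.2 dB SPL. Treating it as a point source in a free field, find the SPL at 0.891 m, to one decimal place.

93.5 dB SPL

Inverse-square spreading gives ΔL = −20·log₁₀(d₂/d₁).
ΔL = −20·log₁₀(0.891/4.6) = 14.26 dB, so L₂ = 79.2 + (14.26) = 93.5 dB SPL.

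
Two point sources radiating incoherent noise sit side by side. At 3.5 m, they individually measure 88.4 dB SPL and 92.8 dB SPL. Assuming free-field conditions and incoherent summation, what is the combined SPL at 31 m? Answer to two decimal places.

Combined at 3.5 m: 10·log₁₀(10^(88.4/10)+10^(92.8/10)) = 94.145 dB SPL.
Then apply −20·log₁₀(31/3.5) = -18.946 dB → 75.20 dB SPL.

75.20 dB SPL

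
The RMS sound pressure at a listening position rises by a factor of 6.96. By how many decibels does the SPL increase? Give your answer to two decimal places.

16.85 dB

SPL change from a pressure ratio uses the 20·log₁₀ form:
20·log₁₀(6.96) = 16.85 dB.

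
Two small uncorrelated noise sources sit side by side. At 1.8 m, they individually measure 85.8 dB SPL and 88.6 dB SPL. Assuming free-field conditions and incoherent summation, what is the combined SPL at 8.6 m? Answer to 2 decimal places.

Combined at 1.8 m: 10·log₁₀(10^(85.8/10)+10^(88.6/10)) = 90.432 dB SPL.
Then apply −20·log₁₀(8.6/1.8) = -13.585 dB → 76.85 dB SPL.

76.85 dB SPL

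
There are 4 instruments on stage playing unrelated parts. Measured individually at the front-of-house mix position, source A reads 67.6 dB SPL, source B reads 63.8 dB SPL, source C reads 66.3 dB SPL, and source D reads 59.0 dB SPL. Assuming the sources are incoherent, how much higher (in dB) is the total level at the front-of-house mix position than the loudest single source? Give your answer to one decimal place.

3.6 dB

Add the sources as powers (linear), then convert back to dB:
L_total = 10·log₁₀(10^(67.6/10) + 10^(63.8/10) + 10^(66.3/10) + 10^(59.0/10)) = 71.21 dB SPL.
Excess over the loudest (67.6 dB): 71.21 − 67.6 = 3.6 dB.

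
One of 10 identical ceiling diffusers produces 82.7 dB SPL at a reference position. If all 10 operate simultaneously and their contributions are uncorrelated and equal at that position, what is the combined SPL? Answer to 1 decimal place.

92.7 dB SPL

10 equal incoherent sources raise the level by 10·log₁₀(10) = 10.00 dB.
L_total = 82.7 + 10.00 = 92.7 dB SPL.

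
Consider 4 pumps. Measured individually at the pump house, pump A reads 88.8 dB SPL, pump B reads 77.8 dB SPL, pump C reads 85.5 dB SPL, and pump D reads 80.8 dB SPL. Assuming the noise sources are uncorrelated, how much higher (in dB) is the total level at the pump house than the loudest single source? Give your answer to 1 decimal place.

2.3 dB

Incoherent sources sum as intensities:
L_total = 10·log₁₀(10^(88.8/10) + 10^(77.8/10) + 10^(85.5/10) + 10^(80.8/10)) = 91.12 dB SPL.
Excess over the loudest (88.8 dB): 91.12 − 88.8 = 2.3 dB.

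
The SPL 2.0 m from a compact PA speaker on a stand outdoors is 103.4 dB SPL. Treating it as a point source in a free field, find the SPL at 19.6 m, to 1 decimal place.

Inverse-square spreading gives ΔL = −20·log₁₀(d₂/d₁).
ΔL = −20·log₁₀(19.6/2.0) = -19.82 dB, so L₂ = 103.4 + (-19.82) = 83.6 dB SPL.

83.6 dB SPL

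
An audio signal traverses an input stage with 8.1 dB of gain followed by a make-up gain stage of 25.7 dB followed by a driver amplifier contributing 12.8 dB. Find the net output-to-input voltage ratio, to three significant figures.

Net gain = 8.1 + 25.7 + 12.8 = 46.6 dB.
Voltage ratio = 10^(46.6/20) = 214.

214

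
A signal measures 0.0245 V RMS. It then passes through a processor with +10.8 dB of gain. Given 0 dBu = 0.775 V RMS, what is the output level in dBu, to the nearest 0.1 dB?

Input level: 20·log₁₀(0.0245/0.775) = -30.00 dBu.
Output: -30.00 + 10.8 = -19.2 dBu.

-19.2 dBu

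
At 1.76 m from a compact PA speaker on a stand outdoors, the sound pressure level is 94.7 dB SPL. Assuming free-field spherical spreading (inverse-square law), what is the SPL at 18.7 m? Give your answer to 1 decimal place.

74.2 dB SPL

Free-field point source: level drops by 20·log₁₀ of the distance ratio.
ΔL = −20·log₁₀(18.7/1.76) = -20.53 dB, so L₂ = 94.7 + (-20.53) = 74.2 dB SPL.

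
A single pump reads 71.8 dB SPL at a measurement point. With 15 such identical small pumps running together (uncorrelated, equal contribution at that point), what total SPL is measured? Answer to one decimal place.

15 equal incoherent sources raise the level by 10·log₁₀(15) = 11.76 dB.
L_total = 71.8 + 11.76 = 83.6 dB SPL.

83.6 dB SPL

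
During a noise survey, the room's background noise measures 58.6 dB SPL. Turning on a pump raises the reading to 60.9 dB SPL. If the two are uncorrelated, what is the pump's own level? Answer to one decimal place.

Background correction is a power subtraction:
L_src = 10·log₁₀(10^(60.9/10) − 10^(58.6/10)) = 10·log₁₀(505800) = 57.0 dB SPL.

57.0 dB SPL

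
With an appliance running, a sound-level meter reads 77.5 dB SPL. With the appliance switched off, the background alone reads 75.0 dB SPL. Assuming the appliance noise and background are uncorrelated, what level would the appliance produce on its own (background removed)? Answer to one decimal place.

73.9 dB SPL

Background correction is a power subtraction:
L_src = 10·log₁₀(10^(77.5/10) − 10^(75.0/10)) = 10·log₁₀(24610000) = 73.9 dB SPL.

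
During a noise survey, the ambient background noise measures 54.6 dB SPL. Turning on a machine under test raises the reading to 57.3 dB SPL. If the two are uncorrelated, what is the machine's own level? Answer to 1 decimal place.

Remove the background by subtracting linear intensities:
L_src = 10·log₁₀(10^(57.3/10) − 10^(54.6/10)) = 10·log₁₀(248600) = 54.0 dB SPL.

54.0 dB SPL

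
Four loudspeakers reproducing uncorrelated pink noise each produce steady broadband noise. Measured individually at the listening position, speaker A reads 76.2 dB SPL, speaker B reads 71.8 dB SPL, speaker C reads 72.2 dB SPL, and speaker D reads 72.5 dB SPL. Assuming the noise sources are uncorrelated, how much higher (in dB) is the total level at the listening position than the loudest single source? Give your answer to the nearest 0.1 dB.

Uncorrelated sources add in intensity (power), not in dB.
L_total = 10·log₁₀(10^(76.2/10) + 10^(71.8/10) + 10^(72.2/10) + 10^(72.5/10)) = 79.60 dB SPL.
Excess over the loudest (76.2 dB): 79.60 − 76.2 = 3.4 dB.

3.4 dB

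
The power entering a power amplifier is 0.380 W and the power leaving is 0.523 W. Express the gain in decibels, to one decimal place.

1.4 dB

Power is a power quantity, so gain = 10·log₁₀(P_out/P_in).
10·log₁₀(0.523/0.380) = 10·log₁₀(1.376) = 1.4 dB.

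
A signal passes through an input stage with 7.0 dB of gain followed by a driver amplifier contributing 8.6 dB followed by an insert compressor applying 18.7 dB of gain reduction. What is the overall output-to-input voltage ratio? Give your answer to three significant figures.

Net gain = 7.0 + 8.6 + (−18.7) = -3.1 dB.
Voltage ratio = 10^(-3.1/20) = 0.700.

0.700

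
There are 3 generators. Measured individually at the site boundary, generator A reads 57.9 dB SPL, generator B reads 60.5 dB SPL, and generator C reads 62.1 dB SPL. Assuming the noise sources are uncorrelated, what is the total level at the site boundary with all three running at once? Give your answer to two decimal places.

Incoherent sources sum as intensities:
L_total = 10·log₁₀(10^(57.9/10) + 10^(60.5/10) + 10^(62.1/10)) = 10·log₁₀(3360000) = 65.26 dB SPL.

65.26 dB SPL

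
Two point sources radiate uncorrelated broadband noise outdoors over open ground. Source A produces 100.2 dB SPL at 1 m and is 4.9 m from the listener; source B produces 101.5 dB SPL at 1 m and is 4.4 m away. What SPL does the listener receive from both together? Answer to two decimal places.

90.67 dB SPL

At the listener: L_A = 100.2 − 20·log₁₀(4.9) = 86.396 dB; L_B = 101.5 − 20·log₁₀(4.4) = 88.631 dB.
Combined: 10·log₁₀(10^(86.396/10)+10^(88.631/10)) = 90.67 dB SPL.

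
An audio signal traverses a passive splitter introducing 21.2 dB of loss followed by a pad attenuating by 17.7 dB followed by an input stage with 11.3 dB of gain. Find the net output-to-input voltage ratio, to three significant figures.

Net gain = (−21.2) + (−17.7) + 11.3 = -27.6 dB.
Voltage ratio = 10^(-27.6/20) = 0.0417.

0.0417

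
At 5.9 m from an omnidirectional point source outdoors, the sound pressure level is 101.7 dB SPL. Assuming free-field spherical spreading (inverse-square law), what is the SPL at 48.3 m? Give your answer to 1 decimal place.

83.4 dB SPL

For a point source in a free field, ΔL = −20·log₁₀(d₂/d₁).
ΔL = −20·log₁₀(48.3/5.9) = -18.26 dB, so L₂ = 101.7 + (-18.26) = 83.4 dB SPL.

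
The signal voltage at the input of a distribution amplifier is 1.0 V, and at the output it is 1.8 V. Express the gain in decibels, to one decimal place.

For a voltage ratio, dB = 20·log₁₀(V₂/V₁).
20·log₁₀(1.8/1.0) = 20·log₁₀(1.800) = 5.1 dB.

5.1 dB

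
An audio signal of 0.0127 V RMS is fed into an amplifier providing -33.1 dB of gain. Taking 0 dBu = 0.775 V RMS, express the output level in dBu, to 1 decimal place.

-68.8 dBu

Input level: 20·log₁₀(0.0127/0.775) = -35.71 dBu.
Output: -35.71 − 33.1 = -68.8 dBu.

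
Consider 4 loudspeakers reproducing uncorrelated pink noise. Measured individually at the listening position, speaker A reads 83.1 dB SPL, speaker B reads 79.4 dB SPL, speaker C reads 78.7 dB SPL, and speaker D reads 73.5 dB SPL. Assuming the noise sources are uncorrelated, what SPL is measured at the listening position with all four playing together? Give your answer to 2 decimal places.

85.89 dB SPL

Incoherent sources sum as intensities:
L_total = 10·log₁₀(10^(83.1/10) + 10^(79.4/10) + 10^(78.7/10) + 10^(73.5/10)) = 10·log₁₀(387800000) = 85.89 dB SPL.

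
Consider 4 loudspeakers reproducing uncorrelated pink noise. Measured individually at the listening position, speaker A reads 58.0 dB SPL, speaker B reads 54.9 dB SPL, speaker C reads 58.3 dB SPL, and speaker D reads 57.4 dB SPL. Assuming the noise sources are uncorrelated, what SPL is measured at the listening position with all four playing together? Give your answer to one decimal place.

Add the sources as powers (linear), then convert back to dB:
L_total = 10·log₁₀(10^(58.0/10) + 10^(54.9/10) + 10^(58.3/10) + 10^(57.4/10)) = 10·log₁₀(2166000) = 63.4 dB SPL.

63.4 dB SPL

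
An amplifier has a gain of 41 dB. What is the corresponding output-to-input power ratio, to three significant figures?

12600

Power ratio = 10^(dB/10).
10^(41/10) = 10^(4.100) = 12600.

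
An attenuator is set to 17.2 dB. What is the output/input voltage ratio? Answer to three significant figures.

0.138

Voltage ratio = 10^(dB/20).
10^(-17.2/20) = 10^(-0.8600) = 0.138.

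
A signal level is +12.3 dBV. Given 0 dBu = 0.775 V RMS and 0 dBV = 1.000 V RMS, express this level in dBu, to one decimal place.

The offset between the scales is 20·log₁₀(0.775/1.000) = −2.214 dB.
So dBu = +12.3 + 2.214 = +14.5 dBu.

+14.5 dBu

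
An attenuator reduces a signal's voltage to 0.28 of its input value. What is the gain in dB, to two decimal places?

-11.06 dB

Voltage is an amplitude quantity, so gain = 20·log₁₀(V_out/V_in).
20·log₁₀(0.28) = -11.06 dB.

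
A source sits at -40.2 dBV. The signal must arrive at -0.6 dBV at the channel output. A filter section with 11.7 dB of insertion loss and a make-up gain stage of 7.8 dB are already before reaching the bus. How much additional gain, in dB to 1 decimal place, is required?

43.5 dB

The required make-up gain is the shortfall in the dB sum.
G = -0.6 − (-40.2) + 11.7 − 7.8 = 43.5 dB.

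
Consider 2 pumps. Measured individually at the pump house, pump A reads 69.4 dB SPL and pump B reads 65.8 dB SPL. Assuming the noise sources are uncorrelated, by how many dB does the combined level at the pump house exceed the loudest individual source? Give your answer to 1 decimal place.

Add the sources as powers (linear), then convert back to dB:
L_total = 10·log₁₀(10^(69.4/10) + 10^(65.8/10)) = 70.97 dB SPL.
Excess over the loudest (69.4 dB): 70.97 − 69.4 = 1.6 dB.

1.6 dB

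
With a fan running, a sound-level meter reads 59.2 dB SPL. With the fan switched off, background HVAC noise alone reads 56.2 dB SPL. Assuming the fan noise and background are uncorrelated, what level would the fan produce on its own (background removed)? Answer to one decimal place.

56.2 dB SPL

Background correction is a power subtraction:
L_src = 10·log₁₀(10^(59.2/10) − 10^(56.2/10)) = 10·log₁₀(414900) = 56.2 dB SPL.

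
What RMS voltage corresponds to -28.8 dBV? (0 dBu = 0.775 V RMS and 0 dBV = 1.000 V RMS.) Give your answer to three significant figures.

0.0363 V

V = 1.000 V × 10^(-28.8/20).
= 1.000 × 0.03631 = 0.0363 V.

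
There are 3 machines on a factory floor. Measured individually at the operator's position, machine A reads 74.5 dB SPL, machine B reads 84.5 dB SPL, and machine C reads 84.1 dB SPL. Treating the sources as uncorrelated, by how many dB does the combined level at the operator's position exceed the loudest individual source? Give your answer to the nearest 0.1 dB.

Incoherent sources sum as intensities:
L_total = 10·log₁₀(10^(74.5/10) + 10^(84.5/10) + 10^(84.1/10)) = 87.54 dB SPL.
Excess over the loudest (84.5 dB): 87.54 − 84.5 = 3.0 dB.

3.0 dB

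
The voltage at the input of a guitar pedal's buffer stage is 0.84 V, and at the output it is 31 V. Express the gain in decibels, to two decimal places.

31.34 dB

Voltage ratio → dB uses the 20·log₁₀ form:
20·log₁₀(31/0.84) = 20·log₁₀(36.90) = 31.34 dB.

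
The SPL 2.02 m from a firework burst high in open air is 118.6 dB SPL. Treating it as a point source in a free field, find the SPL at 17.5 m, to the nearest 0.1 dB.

Free-field point source: level drops by 20·log₁₀ of the distance ratio.
ΔL = −20·log₁₀(17.5/2.02) = -18.75 dB, so L₂ = 118.6 + (-18.75) = 99.8 dB SPL.

99.8 dB SPL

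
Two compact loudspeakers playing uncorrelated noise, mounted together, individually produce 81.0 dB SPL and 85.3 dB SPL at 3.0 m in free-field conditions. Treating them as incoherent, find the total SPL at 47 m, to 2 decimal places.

Combined at 3.0 m: 10·log₁₀(10^(81.0/10)+10^(85.3/10)) = 86.672 dB SPL.
Then apply −20·log₁₀(47/3.0) = -23.900 dB → 62.77 dB SPL.

62.77 dB SPL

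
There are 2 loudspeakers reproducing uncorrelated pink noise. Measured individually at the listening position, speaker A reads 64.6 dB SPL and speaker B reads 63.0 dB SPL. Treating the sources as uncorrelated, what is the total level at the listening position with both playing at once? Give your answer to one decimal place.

66.9 dB SPL

Add the sources as powers (linear), then convert back to dB:
L_total = 10·log₁₀(10^(64.6/10) + 10^(63.0/10)) = 10·log₁₀(4879000) = 66.9 dB SPL.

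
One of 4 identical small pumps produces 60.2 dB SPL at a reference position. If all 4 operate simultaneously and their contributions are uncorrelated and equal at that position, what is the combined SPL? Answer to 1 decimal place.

4 equal incoherent sources raise the level by 10·log₁₀(4) = 6.02 dB.
L_total = 60.2 + 6.02 = 66.2 dB SPL.

66.2 dB SPL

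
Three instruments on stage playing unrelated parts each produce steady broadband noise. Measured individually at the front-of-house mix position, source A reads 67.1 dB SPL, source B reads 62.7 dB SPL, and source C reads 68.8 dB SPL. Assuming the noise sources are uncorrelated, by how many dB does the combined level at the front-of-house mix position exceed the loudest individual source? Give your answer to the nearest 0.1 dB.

Add the sources as powers (linear), then convert back to dB:
L_total = 10·log₁₀(10^(67.1/10) + 10^(62.7/10) + 10^(68.8/10)) = 71.64 dB SPL.
Excess over the loudest (68.8 dB): 71.64 − 68.8 = 2.8 dB.

2.8 dB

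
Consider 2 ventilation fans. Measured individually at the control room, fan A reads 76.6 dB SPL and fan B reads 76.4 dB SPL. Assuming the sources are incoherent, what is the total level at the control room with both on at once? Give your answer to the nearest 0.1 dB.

Incoherent sources sum as intensities:
L_total = 10·log₁₀(10^(76.6/10) + 10^(76.4/10)) = 10·log₁₀(89360000) = 79.5 dB SPL.

79.5 dB SPL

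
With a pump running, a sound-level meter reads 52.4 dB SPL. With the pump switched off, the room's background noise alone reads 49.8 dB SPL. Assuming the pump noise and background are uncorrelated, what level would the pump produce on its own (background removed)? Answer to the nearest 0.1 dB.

Remove the background by subtracting linear intensities:
L_src = 10·log₁₀(10^(52.4/10) − 10^(49.8/10)) = 10·log₁₀(78280) = 48.9 dB SPL.

48.9 dB SPL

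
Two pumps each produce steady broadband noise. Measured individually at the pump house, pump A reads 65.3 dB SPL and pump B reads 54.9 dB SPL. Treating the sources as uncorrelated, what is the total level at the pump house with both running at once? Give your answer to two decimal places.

65.68 dB SPL

Incoherent sources sum as intensities:
L_total = 10·log₁₀(10^(65.3/10) + 10^(54.9/10)) = 10·log₁₀(3697000) = 65.68 dB SPL.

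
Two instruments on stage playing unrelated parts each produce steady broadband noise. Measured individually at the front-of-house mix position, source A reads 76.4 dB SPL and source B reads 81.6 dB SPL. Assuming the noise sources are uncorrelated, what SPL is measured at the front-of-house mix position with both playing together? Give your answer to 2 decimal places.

Incoherent sources sum as intensities:
L_total = 10·log₁₀(10^(76.4/10) + 10^(81.6/10)) = 10·log₁₀(188200000) = 82.75 dB SPL.

82.75 dB SPL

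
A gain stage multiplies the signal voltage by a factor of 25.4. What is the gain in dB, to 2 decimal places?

28.10 dB

Voltage is an amplitude quantity, so gain = 20·log₁₀(V_out/V_in).
20·log₁₀(25.4) = 28.10 dB.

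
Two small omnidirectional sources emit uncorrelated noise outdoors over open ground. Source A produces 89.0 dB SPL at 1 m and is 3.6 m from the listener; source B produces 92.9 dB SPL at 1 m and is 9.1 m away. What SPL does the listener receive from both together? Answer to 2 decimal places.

79.29 dB SPL

At the listener: L_A = 89.0 − 20·log₁₀(3.6) = 77.874 dB; L_B = 92.9 − 20·log₁₀(9.1) = 73.719 dB.
Combined: 10·log₁₀(10^(77.874/10)+10^(73.719/10)) = 79.29 dB SPL.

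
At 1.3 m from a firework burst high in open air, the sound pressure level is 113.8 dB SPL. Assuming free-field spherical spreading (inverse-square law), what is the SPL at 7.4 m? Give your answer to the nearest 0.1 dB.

98.7 dB SPL

Free-field point source: level drops by 20·log₁₀ of the distance ratio.
ΔL = −20·log₁₀(7.4/1.3) = -15.11 dB, so L₂ = 113.8 + (-15.11) = 98.7 dB SPL.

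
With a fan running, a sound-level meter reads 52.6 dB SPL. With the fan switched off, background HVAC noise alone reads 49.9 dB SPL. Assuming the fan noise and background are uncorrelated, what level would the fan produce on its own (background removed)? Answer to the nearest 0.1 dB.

Remove the background by subtracting linear intensities:
L_src = 10·log₁₀(10^(52.6/10) − 10^(49.9/10)) = 10·log₁₀(84250) = 49.3 dB SPL.

49.3 dB SPL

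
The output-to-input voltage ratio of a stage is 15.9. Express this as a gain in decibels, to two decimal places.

24.03 dB

For a voltage ratio, dB = 20·log₁₀(V₂/V₁).
20·log₁₀(15.9) = 24.03 dB.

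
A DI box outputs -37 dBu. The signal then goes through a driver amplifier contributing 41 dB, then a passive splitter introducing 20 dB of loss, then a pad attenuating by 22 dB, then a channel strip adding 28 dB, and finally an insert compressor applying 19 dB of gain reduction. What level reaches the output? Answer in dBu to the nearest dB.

-29 dBu

In dB, series stages simply add:
-37 + 41 − 20 − 22 + 28 − 19 = -29 dBu.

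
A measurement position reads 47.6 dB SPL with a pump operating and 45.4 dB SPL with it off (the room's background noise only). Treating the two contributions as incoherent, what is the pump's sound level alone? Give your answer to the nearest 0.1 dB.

Remove the background by subtracting linear intensities:
L_src = 10·log₁₀(10^(47.6/10) − 10^(45.4/10)) = 10·log₁₀(22870) = 43.6 dB SPL.

43.6 dB SPL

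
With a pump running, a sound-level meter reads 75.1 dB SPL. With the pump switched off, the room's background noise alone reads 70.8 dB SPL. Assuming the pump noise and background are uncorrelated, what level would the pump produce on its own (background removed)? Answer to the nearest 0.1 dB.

73.1 dB SPL

Subtract intensities: L_src = 10·log₁₀(10^(L_total/10) − 10^(L_bg/10)).
L_src = 10·log₁₀(10^(75.1/10) − 10^(70.8/10)) = 10·log₁₀(20340000) = 73.1 dB SPL.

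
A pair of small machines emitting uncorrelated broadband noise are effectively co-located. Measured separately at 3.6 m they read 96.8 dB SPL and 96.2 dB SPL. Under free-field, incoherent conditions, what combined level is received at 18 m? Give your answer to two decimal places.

Combined at 3.6 m: 10·log₁₀(10^(96.8/10)+10^(96.2/10)) = 99.521 dB SPL.
Then apply −20·log₁₀(18/3.6) = -13.979 dB → 85.54 dB SPL.

85.54 dB SPL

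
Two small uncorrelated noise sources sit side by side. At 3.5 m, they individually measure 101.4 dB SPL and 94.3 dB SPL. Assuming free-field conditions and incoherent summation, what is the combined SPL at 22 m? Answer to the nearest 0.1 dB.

Combined at 3.5 m: 10·log₁₀(10^(101.4/10)+10^(94.3/10)) = 102.17 dB SPL.
Then apply −20·log₁₀(22/3.5) = -15.97 dB → 86.2 dB SPL.

86.2 dB SPL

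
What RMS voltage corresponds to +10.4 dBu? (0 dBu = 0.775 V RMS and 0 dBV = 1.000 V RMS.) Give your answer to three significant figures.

V = 0.775 V × 10^(+10.4/20).
= 0.775 × 3.311 = 2.57 V.

2.57 V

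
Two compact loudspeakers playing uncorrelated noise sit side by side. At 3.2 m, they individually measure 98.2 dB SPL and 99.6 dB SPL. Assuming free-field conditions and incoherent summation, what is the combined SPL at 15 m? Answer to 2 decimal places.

Combined at 3.2 m: 10·log₁₀(10^(98.2/10)+10^(99.6/10)) = 101.966 dB SPL.
Then apply −20·log₁₀(15/3.2) = -13.419 dB → 88.55 dB SPL.

88.55 dB SPL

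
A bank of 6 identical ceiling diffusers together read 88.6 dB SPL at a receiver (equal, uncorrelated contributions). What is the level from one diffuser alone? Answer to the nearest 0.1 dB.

6 equal incoherent sources add 10·log₁₀(6) = 7.78 dB over one source.
L_one = 88.6 − 7.78 = 80.8 dB SPL.

80.8 dB SPL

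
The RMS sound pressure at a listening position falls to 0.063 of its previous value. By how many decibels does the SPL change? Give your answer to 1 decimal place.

-24.0 dB

Sound pressure is an amplitude quantity: ΔL = 20·log₁₀(p₂/p₁).
20·log₁₀(0.063) = -24.0 dB.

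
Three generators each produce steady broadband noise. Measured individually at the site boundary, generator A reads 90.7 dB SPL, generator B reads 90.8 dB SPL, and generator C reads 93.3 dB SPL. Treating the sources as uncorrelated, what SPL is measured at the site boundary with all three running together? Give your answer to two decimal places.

96.55 dB SPL

Uncorrelated sources add in intensity (power), not in dB.
L_total = 10·log₁₀(10^(90.7/10) + 10^(90.8/10) + 10^(93.3/10)) = 10·log₁₀(4515000000) = 96.55 dB SPL.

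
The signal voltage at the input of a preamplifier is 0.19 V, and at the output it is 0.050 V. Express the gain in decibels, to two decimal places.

-11.60 dB

For a voltage ratio, dB = 20·log₁₀(V₂/V₁).
20·log₁₀(0.050/0.19) = 20·log₁₀(0.2632) = -11.60 dB.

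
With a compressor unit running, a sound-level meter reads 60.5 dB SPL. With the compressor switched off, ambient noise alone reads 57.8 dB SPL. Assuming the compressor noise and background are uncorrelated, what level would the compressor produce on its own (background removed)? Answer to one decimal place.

Subtract intensities: L_src = 10·log₁₀(10^(L_total/10) − 10^(L_bg/10)).
L_src = 10·log₁₀(10^(60.5/10) − 10^(57.8/10)) = 10·log₁₀(519500) = 57.2 dB SPL.

57.2 dB SPL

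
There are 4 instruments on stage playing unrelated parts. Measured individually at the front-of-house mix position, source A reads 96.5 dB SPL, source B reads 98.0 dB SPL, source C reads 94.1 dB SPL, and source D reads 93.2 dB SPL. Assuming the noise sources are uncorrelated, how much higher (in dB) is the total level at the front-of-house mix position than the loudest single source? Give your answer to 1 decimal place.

Incoherent sources sum as intensities:
L_total = 10·log₁₀(10^(96.5/10) + 10^(98.0/10) + 10^(94.1/10) + 10^(93.2/10)) = 101.89 dB SPL.
Excess over the loudest (98.0 dB): 101.89 − 98.0 = 3.9 dB.

3.9 dB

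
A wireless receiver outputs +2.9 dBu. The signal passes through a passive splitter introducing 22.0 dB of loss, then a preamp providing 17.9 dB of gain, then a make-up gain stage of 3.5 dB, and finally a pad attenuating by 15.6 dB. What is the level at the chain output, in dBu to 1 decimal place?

In dB, series stages simply add:
+2.9 − 22.0 + 17.9 + 3.5 − 15.6 = -13.3 dBu.

-13.3 dBu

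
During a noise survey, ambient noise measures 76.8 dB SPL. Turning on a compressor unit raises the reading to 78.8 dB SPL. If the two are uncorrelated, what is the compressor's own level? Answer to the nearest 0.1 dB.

Remove the background by subtracting linear intensities:
L_src = 10·log₁₀(10^(78.8/10) − 10^(76.8/10)) = 10·log₁₀(27990000) = 74.5 dB SPL.

74.5 dB SPL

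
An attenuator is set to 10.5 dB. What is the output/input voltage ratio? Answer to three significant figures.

0.299

Voltage ratio = 10^(dB/20).
10^(-10.5/20) = 10^(-0.5250) = 0.299.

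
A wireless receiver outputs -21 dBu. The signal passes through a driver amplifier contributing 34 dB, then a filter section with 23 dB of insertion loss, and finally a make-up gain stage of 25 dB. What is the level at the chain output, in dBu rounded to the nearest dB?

In dB, series stages simply add:
-21 + 34 − 23 + 25 = +15 dBu.

+15 dBu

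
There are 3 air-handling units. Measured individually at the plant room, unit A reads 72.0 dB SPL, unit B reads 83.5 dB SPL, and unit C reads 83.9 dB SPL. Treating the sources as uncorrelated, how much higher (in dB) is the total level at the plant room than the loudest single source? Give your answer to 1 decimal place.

3.0 dB

Uncorrelated sources add in intensity (power), not in dB.
L_total = 10·log₁₀(10^(72.0/10) + 10^(83.5/10) + 10^(83.9/10)) = 86.86 dB SPL.
Excess over the loudest (83.9 dB): 86.86 − 83.9 = 3.0 dB.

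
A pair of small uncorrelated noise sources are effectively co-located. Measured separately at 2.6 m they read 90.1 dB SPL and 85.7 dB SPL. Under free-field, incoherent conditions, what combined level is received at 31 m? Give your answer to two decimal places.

69.92 dB SPL

Combined at 2.6 m: 10·log₁₀(10^(90.1/10)+10^(85.7/10)) = 91.445 dB SPL.
Then apply −20·log₁₀(31/2.6) = -21.528 dB → 69.92 dB SPL.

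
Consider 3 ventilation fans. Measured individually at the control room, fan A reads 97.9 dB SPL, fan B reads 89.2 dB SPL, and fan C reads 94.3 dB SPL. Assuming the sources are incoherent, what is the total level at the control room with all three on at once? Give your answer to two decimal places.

Add the sources as powers (linear), then convert back to dB:
L_total = 10·log₁₀(10^(97.9/10) + 10^(89.2/10) + 10^(94.3/10)) = 10·log₁₀(9689000000) = 99.86 dB SPL.

99.86 dB SPL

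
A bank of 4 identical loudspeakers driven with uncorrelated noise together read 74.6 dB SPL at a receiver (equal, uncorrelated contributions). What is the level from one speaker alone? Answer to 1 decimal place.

4 equal incoherent sources add 10·log₁₀(4) = 6.02 dB over one source.
L_one = 74.6 − 6.02 = 68.6 dB SPL.

68.6 dB SPL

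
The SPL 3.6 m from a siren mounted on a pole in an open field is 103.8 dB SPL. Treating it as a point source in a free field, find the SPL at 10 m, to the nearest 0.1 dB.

Free-field point source: level drops by 20·log₁₀ of the distance ratio.
ΔL = −20·log₁₀(10/3.6) = -8.87 dB, so L₂ = 103.8 + (-8.87) = 94.9 dB SPL.

94.9 dB SPL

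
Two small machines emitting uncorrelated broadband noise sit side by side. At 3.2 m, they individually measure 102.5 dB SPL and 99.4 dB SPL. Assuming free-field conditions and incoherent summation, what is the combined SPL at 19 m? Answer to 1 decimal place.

88.8 dB SPL

Combined at 3.2 m: 10·log₁₀(10^(102.5/10)+10^(99.4/10)) = 104.23 dB SPL.
Then apply −20·log₁₀(19/3.2) = -15.47 dB → 88.8 dB SPL.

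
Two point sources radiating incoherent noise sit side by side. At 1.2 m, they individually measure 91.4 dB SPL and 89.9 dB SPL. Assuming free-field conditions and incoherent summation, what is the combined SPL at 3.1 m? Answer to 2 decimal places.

Combined at 1.2 m: 10·log₁₀(10^(91.4/10)+10^(89.9/10)) = 93.725 dB SPL.
Then apply −20·log₁₀(3.1/1.2) = -8.244 dB → 85.48 dB SPL.

85.48 dB SPL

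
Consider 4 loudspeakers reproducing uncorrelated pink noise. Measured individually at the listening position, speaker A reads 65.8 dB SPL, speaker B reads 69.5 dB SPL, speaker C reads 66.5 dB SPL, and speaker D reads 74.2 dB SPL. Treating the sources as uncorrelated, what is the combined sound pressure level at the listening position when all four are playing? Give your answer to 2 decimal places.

76.38 dB SPL

Add the sources as powers (linear), then convert back to dB:
L_total = 10·log₁₀(10^(65.8/10) + 10^(69.5/10) + 10^(66.5/10) + 10^(74.2/10)) = 10·log₁₀(43480000) = 76.38 dB SPL.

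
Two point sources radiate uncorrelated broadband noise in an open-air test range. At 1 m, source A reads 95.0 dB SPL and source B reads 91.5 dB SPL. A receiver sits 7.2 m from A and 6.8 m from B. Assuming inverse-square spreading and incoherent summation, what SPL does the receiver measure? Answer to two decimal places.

At the listener: L_A = 95.0 − 20·log₁₀(7.2) = 77.853 dB; L_B = 91.5 − 20·log₁₀(6.8) = 74.850 dB.
Combined: 10·log₁₀(10^(77.853/10)+10^(74.850/10)) = 79.62 dB SPL.

79.62 dB SPL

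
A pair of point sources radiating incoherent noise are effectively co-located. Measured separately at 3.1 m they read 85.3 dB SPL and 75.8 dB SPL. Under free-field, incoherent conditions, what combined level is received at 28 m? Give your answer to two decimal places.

66.65 dB SPL

Combined at 3.1 m: 10·log₁₀(10^(85.3/10)+10^(75.8/10)) = 85.762 dB SPL.
Then apply −20·log₁₀(28/3.1) = -19.116 dB → 66.65 dB SPL.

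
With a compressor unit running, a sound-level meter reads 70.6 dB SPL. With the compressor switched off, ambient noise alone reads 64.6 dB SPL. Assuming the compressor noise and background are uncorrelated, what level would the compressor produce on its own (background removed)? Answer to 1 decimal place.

Background correction is a power subtraction:
L_src = 10·log₁₀(10^(70.6/10) − 10^(64.6/10)) = 10·log₁₀(8598000) = 69.3 dB SPL.

69.3 dB SPL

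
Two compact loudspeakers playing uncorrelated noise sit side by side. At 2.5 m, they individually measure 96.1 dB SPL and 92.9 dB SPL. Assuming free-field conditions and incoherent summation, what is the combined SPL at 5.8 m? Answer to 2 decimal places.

90.49 dB SPL

Combined at 2.5 m: 10·log₁₀(10^(96.1/10)+10^(92.9/10)) = 97.799 dB SPL.
Then apply −20·log₁₀(5.8/2.5) = -7.310 dB → 90.49 dB SPL.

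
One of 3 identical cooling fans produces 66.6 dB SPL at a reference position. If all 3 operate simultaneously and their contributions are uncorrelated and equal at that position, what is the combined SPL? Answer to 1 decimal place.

71.4 dB SPL

3 equal incoherent sources raise the level by 10·log₁₀(3) = 4.77 dB.
L_total = 66.6 + 4.77 = 71.4 dB SPL.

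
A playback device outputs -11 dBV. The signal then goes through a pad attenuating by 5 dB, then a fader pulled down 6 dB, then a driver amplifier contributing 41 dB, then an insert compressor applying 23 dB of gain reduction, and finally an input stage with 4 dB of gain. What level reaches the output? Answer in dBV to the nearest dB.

In dB, series stages simply add:
-11 − 5 − 6 + 41 − 23 + 4 = 0 dBV.

0 dBV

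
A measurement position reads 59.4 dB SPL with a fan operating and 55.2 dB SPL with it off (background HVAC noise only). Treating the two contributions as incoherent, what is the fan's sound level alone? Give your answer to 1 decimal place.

57.3 dB SPL

Remove the background by subtracting linear intensities:
L_src = 10·log₁₀(10^(59.4/10) − 10^(55.2/10)) = 10·log₁₀(539800) = 57.3 dB SPL.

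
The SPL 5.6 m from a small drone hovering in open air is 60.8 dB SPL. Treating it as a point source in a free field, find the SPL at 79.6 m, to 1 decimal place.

Inverse-square spreading gives ΔL = −20·log₁₀(d₂/d₁).
ΔL = −20·log₁₀(79.6/5.6) = -23.05 dB, so L₂ = 60.8 + (-23.05) = 37.7 dB SPL.

37.7 dB SPL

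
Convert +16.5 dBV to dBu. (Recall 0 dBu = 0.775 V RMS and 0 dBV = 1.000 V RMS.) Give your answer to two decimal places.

+18.71 dBu

The offset between the scales is 20·log₁₀(0.775/1.000) = −2.214 dB.
So dBu = +16.5 + 2.214 = +18.71 dBu.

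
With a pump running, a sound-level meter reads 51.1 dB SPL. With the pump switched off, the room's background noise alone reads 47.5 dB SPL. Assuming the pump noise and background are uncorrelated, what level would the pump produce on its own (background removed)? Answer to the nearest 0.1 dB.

48.6 dB SPL

Remove the background by subtracting linear intensities:
L_src = 10·log₁₀(10^(51.1/10) − 10^(47.5/10)) = 10·log₁₀(72590) = 48.6 dB SPL.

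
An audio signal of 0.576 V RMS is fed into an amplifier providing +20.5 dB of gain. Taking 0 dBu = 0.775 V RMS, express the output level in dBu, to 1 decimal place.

+17.9 dBu

Input level: 20·log₁₀(0.576/0.775) = -2.58 dBu.
Output: -2.58 + 20.5 = +17.9 dBu.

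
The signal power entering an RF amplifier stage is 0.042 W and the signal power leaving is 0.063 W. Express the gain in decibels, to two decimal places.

Power ratio → dB uses the 10·log₁₀ form:
10·log₁₀(0.063/0.042) = 10·log₁₀(1.500) = 1.76 dB.

1.76 dB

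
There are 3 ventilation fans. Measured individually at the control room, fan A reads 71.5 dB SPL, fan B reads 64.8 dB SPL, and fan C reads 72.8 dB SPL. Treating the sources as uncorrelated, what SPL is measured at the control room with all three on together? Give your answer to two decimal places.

75.59 dB SPL

Add the sources as powers (linear), then convert back to dB:
L_total = 10·log₁₀(10^(71.5/10) + 10^(64.8/10) + 10^(72.8/10)) = 10·log₁₀(36200000) = 75.59 dB SPL.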